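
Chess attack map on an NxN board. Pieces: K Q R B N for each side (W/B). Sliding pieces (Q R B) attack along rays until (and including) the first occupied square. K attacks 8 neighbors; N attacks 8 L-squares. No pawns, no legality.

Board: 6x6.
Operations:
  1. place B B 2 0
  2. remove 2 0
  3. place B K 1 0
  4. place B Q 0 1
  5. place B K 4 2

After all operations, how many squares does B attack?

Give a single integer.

Answer: 22

Derivation:
Op 1: place BB@(2,0)
Op 2: remove (2,0)
Op 3: place BK@(1,0)
Op 4: place BQ@(0,1)
Op 5: place BK@(4,2)
Per-piece attacks for B:
  BQ@(0,1): attacks (0,2) (0,3) (0,4) (0,5) (0,0) (1,1) (2,1) (3,1) (4,1) (5,1) (1,2) (2,3) (3,4) (4,5) (1,0) [ray(1,-1) blocked at (1,0)]
  BK@(1,0): attacks (1,1) (2,0) (0,0) (2,1) (0,1)
  BK@(4,2): attacks (4,3) (4,1) (5,2) (3,2) (5,3) (5,1) (3,3) (3,1)
Union (22 distinct): (0,0) (0,1) (0,2) (0,3) (0,4) (0,5) (1,0) (1,1) (1,2) (2,0) (2,1) (2,3) (3,1) (3,2) (3,3) (3,4) (4,1) (4,3) (4,5) (5,1) (5,2) (5,3)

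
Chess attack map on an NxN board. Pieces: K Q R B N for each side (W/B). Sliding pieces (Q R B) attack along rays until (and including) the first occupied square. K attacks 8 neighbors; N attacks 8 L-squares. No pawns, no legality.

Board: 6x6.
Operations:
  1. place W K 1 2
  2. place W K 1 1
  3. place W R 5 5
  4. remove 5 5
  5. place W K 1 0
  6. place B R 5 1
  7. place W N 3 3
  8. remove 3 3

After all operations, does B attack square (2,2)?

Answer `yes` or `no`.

Answer: no

Derivation:
Op 1: place WK@(1,2)
Op 2: place WK@(1,1)
Op 3: place WR@(5,5)
Op 4: remove (5,5)
Op 5: place WK@(1,0)
Op 6: place BR@(5,1)
Op 7: place WN@(3,3)
Op 8: remove (3,3)
Per-piece attacks for B:
  BR@(5,1): attacks (5,2) (5,3) (5,4) (5,5) (5,0) (4,1) (3,1) (2,1) (1,1) [ray(-1,0) blocked at (1,1)]
B attacks (2,2): no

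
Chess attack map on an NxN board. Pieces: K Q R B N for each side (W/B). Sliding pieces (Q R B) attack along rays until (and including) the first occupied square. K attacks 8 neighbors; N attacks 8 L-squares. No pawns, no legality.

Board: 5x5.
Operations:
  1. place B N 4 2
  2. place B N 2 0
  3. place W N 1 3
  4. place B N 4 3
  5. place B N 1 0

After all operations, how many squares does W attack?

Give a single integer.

Answer: 4

Derivation:
Op 1: place BN@(4,2)
Op 2: place BN@(2,0)
Op 3: place WN@(1,3)
Op 4: place BN@(4,3)
Op 5: place BN@(1,0)
Per-piece attacks for W:
  WN@(1,3): attacks (3,4) (2,1) (3,2) (0,1)
Union (4 distinct): (0,1) (2,1) (3,2) (3,4)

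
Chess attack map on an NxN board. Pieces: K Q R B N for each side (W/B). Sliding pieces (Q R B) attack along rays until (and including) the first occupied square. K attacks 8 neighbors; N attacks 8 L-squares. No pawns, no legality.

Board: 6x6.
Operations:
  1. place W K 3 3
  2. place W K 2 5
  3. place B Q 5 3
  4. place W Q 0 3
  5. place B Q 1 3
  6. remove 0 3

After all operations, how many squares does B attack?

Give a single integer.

Op 1: place WK@(3,3)
Op 2: place WK@(2,5)
Op 3: place BQ@(5,3)
Op 4: place WQ@(0,3)
Op 5: place BQ@(1,3)
Op 6: remove (0,3)
Per-piece attacks for B:
  BQ@(1,3): attacks (1,4) (1,5) (1,2) (1,1) (1,0) (2,3) (3,3) (0,3) (2,4) (3,5) (2,2) (3,1) (4,0) (0,4) (0,2) [ray(1,0) blocked at (3,3)]
  BQ@(5,3): attacks (5,4) (5,5) (5,2) (5,1) (5,0) (4,3) (3,3) (4,4) (3,5) (4,2) (3,1) (2,0) [ray(-1,0) blocked at (3,3)]
Union (24 distinct): (0,2) (0,3) (0,4) (1,0) (1,1) (1,2) (1,4) (1,5) (2,0) (2,2) (2,3) (2,4) (3,1) (3,3) (3,5) (4,0) (4,2) (4,3) (4,4) (5,0) (5,1) (5,2) (5,4) (5,5)

Answer: 24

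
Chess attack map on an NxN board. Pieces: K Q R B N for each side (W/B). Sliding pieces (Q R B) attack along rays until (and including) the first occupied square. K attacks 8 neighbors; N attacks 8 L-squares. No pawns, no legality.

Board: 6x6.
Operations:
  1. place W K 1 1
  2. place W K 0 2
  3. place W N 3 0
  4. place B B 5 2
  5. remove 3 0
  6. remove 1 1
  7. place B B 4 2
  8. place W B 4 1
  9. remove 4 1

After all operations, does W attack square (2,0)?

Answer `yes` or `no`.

Answer: no

Derivation:
Op 1: place WK@(1,1)
Op 2: place WK@(0,2)
Op 3: place WN@(3,0)
Op 4: place BB@(5,2)
Op 5: remove (3,0)
Op 6: remove (1,1)
Op 7: place BB@(4,2)
Op 8: place WB@(4,1)
Op 9: remove (4,1)
Per-piece attacks for W:
  WK@(0,2): attacks (0,3) (0,1) (1,2) (1,3) (1,1)
W attacks (2,0): no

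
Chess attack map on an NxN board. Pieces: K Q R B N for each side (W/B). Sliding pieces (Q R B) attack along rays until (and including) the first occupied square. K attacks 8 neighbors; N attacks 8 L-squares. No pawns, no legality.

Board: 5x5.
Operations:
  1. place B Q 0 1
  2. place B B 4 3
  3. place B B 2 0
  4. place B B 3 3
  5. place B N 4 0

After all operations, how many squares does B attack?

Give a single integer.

Answer: 17

Derivation:
Op 1: place BQ@(0,1)
Op 2: place BB@(4,3)
Op 3: place BB@(2,0)
Op 4: place BB@(3,3)
Op 5: place BN@(4,0)
Per-piece attacks for B:
  BQ@(0,1): attacks (0,2) (0,3) (0,4) (0,0) (1,1) (2,1) (3,1) (4,1) (1,2) (2,3) (3,4) (1,0)
  BB@(2,0): attacks (3,1) (4,2) (1,1) (0,2)
  BB@(3,3): attacks (4,4) (4,2) (2,4) (2,2) (1,1) (0,0)
  BN@(4,0): attacks (3,2) (2,1)
  BB@(4,3): attacks (3,4) (3,2) (2,1) (1,0)
Union (17 distinct): (0,0) (0,2) (0,3) (0,4) (1,0) (1,1) (1,2) (2,1) (2,2) (2,3) (2,4) (3,1) (3,2) (3,4) (4,1) (4,2) (4,4)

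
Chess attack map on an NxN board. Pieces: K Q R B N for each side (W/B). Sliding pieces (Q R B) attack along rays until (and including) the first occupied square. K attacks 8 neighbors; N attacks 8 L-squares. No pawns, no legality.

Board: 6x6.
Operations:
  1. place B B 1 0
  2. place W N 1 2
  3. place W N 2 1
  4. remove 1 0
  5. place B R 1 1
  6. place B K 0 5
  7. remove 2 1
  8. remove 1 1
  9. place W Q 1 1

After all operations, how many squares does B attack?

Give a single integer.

Op 1: place BB@(1,0)
Op 2: place WN@(1,2)
Op 3: place WN@(2,1)
Op 4: remove (1,0)
Op 5: place BR@(1,1)
Op 6: place BK@(0,5)
Op 7: remove (2,1)
Op 8: remove (1,1)
Op 9: place WQ@(1,1)
Per-piece attacks for B:
  BK@(0,5): attacks (0,4) (1,5) (1,4)
Union (3 distinct): (0,4) (1,4) (1,5)

Answer: 3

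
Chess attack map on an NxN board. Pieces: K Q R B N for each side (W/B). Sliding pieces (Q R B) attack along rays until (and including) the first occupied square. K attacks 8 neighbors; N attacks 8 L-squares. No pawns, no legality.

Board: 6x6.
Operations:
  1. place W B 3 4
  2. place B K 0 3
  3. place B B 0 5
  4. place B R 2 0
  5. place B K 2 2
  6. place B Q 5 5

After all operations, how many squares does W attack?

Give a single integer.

Answer: 7

Derivation:
Op 1: place WB@(3,4)
Op 2: place BK@(0,3)
Op 3: place BB@(0,5)
Op 4: place BR@(2,0)
Op 5: place BK@(2,2)
Op 6: place BQ@(5,5)
Per-piece attacks for W:
  WB@(3,4): attacks (4,5) (4,3) (5,2) (2,5) (2,3) (1,2) (0,1)
Union (7 distinct): (0,1) (1,2) (2,3) (2,5) (4,3) (4,5) (5,2)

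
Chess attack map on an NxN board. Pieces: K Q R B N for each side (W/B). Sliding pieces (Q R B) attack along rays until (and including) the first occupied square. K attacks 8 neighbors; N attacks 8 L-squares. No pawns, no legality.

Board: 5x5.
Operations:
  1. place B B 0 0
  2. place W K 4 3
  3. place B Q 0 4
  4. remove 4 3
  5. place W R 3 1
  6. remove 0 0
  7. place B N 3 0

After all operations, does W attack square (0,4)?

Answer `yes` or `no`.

Op 1: place BB@(0,0)
Op 2: place WK@(4,3)
Op 3: place BQ@(0,4)
Op 4: remove (4,3)
Op 5: place WR@(3,1)
Op 6: remove (0,0)
Op 7: place BN@(3,0)
Per-piece attacks for W:
  WR@(3,1): attacks (3,2) (3,3) (3,4) (3,0) (4,1) (2,1) (1,1) (0,1) [ray(0,-1) blocked at (3,0)]
W attacks (0,4): no

Answer: no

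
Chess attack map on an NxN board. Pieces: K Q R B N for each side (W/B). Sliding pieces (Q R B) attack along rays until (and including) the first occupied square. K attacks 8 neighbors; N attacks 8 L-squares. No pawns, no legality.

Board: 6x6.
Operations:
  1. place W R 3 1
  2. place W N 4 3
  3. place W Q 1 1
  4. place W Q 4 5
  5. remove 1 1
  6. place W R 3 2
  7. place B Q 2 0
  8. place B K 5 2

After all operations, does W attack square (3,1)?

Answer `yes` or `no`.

Answer: yes

Derivation:
Op 1: place WR@(3,1)
Op 2: place WN@(4,3)
Op 3: place WQ@(1,1)
Op 4: place WQ@(4,5)
Op 5: remove (1,1)
Op 6: place WR@(3,2)
Op 7: place BQ@(2,0)
Op 8: place BK@(5,2)
Per-piece attacks for W:
  WR@(3,1): attacks (3,2) (3,0) (4,1) (5,1) (2,1) (1,1) (0,1) [ray(0,1) blocked at (3,2)]
  WR@(3,2): attacks (3,3) (3,4) (3,5) (3,1) (4,2) (5,2) (2,2) (1,2) (0,2) [ray(0,-1) blocked at (3,1); ray(1,0) blocked at (5,2)]
  WN@(4,3): attacks (5,5) (3,5) (2,4) (5,1) (3,1) (2,2)
  WQ@(4,5): attacks (4,4) (4,3) (5,5) (3,5) (2,5) (1,5) (0,5) (5,4) (3,4) (2,3) (1,2) (0,1) [ray(0,-1) blocked at (4,3)]
W attacks (3,1): yes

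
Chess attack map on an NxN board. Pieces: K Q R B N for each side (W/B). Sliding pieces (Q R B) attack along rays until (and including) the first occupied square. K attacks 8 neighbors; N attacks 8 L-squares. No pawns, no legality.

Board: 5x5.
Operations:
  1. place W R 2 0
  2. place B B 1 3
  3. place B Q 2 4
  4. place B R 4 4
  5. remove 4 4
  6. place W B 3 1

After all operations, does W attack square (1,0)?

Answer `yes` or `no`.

Op 1: place WR@(2,0)
Op 2: place BB@(1,3)
Op 3: place BQ@(2,4)
Op 4: place BR@(4,4)
Op 5: remove (4,4)
Op 6: place WB@(3,1)
Per-piece attacks for W:
  WR@(2,0): attacks (2,1) (2,2) (2,3) (2,4) (3,0) (4,0) (1,0) (0,0) [ray(0,1) blocked at (2,4)]
  WB@(3,1): attacks (4,2) (4,0) (2,2) (1,3) (2,0) [ray(-1,1) blocked at (1,3); ray(-1,-1) blocked at (2,0)]
W attacks (1,0): yes

Answer: yes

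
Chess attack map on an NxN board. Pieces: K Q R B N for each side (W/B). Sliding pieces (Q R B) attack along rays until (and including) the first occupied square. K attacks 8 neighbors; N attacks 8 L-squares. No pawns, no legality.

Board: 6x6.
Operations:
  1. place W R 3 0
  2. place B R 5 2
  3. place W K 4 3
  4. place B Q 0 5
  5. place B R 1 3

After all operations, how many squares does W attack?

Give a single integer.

Op 1: place WR@(3,0)
Op 2: place BR@(5,2)
Op 3: place WK@(4,3)
Op 4: place BQ@(0,5)
Op 5: place BR@(1,3)
Per-piece attacks for W:
  WR@(3,0): attacks (3,1) (3,2) (3,3) (3,4) (3,5) (4,0) (5,0) (2,0) (1,0) (0,0)
  WK@(4,3): attacks (4,4) (4,2) (5,3) (3,3) (5,4) (5,2) (3,4) (3,2)
Union (15 distinct): (0,0) (1,0) (2,0) (3,1) (3,2) (3,3) (3,4) (3,5) (4,0) (4,2) (4,4) (5,0) (5,2) (5,3) (5,4)

Answer: 15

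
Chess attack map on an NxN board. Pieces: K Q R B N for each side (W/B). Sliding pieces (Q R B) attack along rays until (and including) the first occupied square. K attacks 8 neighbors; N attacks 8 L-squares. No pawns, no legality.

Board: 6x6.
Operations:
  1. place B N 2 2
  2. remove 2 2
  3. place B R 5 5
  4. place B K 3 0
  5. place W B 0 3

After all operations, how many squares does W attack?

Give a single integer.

Op 1: place BN@(2,2)
Op 2: remove (2,2)
Op 3: place BR@(5,5)
Op 4: place BK@(3,0)
Op 5: place WB@(0,3)
Per-piece attacks for W:
  WB@(0,3): attacks (1,4) (2,5) (1,2) (2,1) (3,0) [ray(1,-1) blocked at (3,0)]
Union (5 distinct): (1,2) (1,4) (2,1) (2,5) (3,0)

Answer: 5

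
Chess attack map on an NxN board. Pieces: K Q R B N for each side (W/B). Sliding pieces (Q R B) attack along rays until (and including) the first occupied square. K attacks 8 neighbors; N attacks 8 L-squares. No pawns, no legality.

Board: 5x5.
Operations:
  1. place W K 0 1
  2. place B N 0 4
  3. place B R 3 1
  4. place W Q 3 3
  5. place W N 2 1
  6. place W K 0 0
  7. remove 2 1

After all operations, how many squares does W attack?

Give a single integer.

Answer: 17

Derivation:
Op 1: place WK@(0,1)
Op 2: place BN@(0,4)
Op 3: place BR@(3,1)
Op 4: place WQ@(3,3)
Op 5: place WN@(2,1)
Op 6: place WK@(0,0)
Op 7: remove (2,1)
Per-piece attacks for W:
  WK@(0,0): attacks (0,1) (1,0) (1,1)
  WK@(0,1): attacks (0,2) (0,0) (1,1) (1,2) (1,0)
  WQ@(3,3): attacks (3,4) (3,2) (3,1) (4,3) (2,3) (1,3) (0,3) (4,4) (4,2) (2,4) (2,2) (1,1) (0,0) [ray(0,-1) blocked at (3,1); ray(-1,-1) blocked at (0,0)]
Union (17 distinct): (0,0) (0,1) (0,2) (0,3) (1,0) (1,1) (1,2) (1,3) (2,2) (2,3) (2,4) (3,1) (3,2) (3,4) (4,2) (4,3) (4,4)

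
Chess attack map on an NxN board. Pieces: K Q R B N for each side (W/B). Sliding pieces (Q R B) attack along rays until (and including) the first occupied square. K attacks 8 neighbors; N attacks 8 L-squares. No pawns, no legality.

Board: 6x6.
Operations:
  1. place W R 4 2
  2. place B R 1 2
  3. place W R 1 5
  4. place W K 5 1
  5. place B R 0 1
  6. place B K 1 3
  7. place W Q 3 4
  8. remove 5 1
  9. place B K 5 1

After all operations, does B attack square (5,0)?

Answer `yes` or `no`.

Op 1: place WR@(4,2)
Op 2: place BR@(1,2)
Op 3: place WR@(1,5)
Op 4: place WK@(5,1)
Op 5: place BR@(0,1)
Op 6: place BK@(1,3)
Op 7: place WQ@(3,4)
Op 8: remove (5,1)
Op 9: place BK@(5,1)
Per-piece attacks for B:
  BR@(0,1): attacks (0,2) (0,3) (0,4) (0,5) (0,0) (1,1) (2,1) (3,1) (4,1) (5,1) [ray(1,0) blocked at (5,1)]
  BR@(1,2): attacks (1,3) (1,1) (1,0) (2,2) (3,2) (4,2) (0,2) [ray(0,1) blocked at (1,3); ray(1,0) blocked at (4,2)]
  BK@(1,3): attacks (1,4) (1,2) (2,3) (0,3) (2,4) (2,2) (0,4) (0,2)
  BK@(5,1): attacks (5,2) (5,0) (4,1) (4,2) (4,0)
B attacks (5,0): yes

Answer: yes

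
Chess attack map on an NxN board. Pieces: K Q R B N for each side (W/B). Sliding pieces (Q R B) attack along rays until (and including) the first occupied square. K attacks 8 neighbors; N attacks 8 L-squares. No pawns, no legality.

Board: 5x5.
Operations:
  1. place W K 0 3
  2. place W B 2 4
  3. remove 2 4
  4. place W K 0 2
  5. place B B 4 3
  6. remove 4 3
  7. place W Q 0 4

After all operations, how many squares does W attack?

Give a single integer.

Op 1: place WK@(0,3)
Op 2: place WB@(2,4)
Op 3: remove (2,4)
Op 4: place WK@(0,2)
Op 5: place BB@(4,3)
Op 6: remove (4,3)
Op 7: place WQ@(0,4)
Per-piece attacks for W:
  WK@(0,2): attacks (0,3) (0,1) (1,2) (1,3) (1,1)
  WK@(0,3): attacks (0,4) (0,2) (1,3) (1,4) (1,2)
  WQ@(0,4): attacks (0,3) (1,4) (2,4) (3,4) (4,4) (1,3) (2,2) (3,1) (4,0) [ray(0,-1) blocked at (0,3)]
Union (14 distinct): (0,1) (0,2) (0,3) (0,4) (1,1) (1,2) (1,3) (1,4) (2,2) (2,4) (3,1) (3,4) (4,0) (4,4)

Answer: 14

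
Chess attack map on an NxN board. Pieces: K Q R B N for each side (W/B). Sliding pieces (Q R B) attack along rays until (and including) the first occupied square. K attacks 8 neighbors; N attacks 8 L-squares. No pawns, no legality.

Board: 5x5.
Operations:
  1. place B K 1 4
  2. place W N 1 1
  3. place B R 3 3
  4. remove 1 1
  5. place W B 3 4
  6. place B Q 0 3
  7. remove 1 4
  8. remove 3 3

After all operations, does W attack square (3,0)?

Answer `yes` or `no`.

Op 1: place BK@(1,4)
Op 2: place WN@(1,1)
Op 3: place BR@(3,3)
Op 4: remove (1,1)
Op 5: place WB@(3,4)
Op 6: place BQ@(0,3)
Op 7: remove (1,4)
Op 8: remove (3,3)
Per-piece attacks for W:
  WB@(3,4): attacks (4,3) (2,3) (1,2) (0,1)
W attacks (3,0): no

Answer: no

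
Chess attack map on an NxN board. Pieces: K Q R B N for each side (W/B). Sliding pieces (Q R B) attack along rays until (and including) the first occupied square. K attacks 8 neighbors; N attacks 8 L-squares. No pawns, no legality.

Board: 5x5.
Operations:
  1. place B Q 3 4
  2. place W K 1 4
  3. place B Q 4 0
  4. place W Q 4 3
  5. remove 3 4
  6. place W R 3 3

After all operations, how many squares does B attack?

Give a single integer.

Op 1: place BQ@(3,4)
Op 2: place WK@(1,4)
Op 3: place BQ@(4,0)
Op 4: place WQ@(4,3)
Op 5: remove (3,4)
Op 6: place WR@(3,3)
Per-piece attacks for B:
  BQ@(4,0): attacks (4,1) (4,2) (4,3) (3,0) (2,0) (1,0) (0,0) (3,1) (2,2) (1,3) (0,4) [ray(0,1) blocked at (4,3)]
Union (11 distinct): (0,0) (0,4) (1,0) (1,3) (2,0) (2,2) (3,0) (3,1) (4,1) (4,2) (4,3)

Answer: 11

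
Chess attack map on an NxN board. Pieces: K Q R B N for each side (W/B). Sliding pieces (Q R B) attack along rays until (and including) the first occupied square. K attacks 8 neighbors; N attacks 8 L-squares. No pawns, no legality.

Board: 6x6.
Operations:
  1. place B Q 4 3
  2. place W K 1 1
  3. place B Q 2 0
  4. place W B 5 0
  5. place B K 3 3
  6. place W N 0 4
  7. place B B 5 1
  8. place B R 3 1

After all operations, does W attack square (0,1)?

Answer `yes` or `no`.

Op 1: place BQ@(4,3)
Op 2: place WK@(1,1)
Op 3: place BQ@(2,0)
Op 4: place WB@(5,0)
Op 5: place BK@(3,3)
Op 6: place WN@(0,4)
Op 7: place BB@(5,1)
Op 8: place BR@(3,1)
Per-piece attacks for W:
  WN@(0,4): attacks (2,5) (1,2) (2,3)
  WK@(1,1): attacks (1,2) (1,0) (2,1) (0,1) (2,2) (2,0) (0,2) (0,0)
  WB@(5,0): attacks (4,1) (3,2) (2,3) (1,4) (0,5)
W attacks (0,1): yes

Answer: yes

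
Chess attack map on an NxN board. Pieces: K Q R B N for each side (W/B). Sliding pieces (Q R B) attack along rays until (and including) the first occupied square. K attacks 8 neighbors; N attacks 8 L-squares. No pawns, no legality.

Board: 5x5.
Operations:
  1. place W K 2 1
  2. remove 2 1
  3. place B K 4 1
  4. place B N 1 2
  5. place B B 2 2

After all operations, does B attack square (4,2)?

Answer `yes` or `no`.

Op 1: place WK@(2,1)
Op 2: remove (2,1)
Op 3: place BK@(4,1)
Op 4: place BN@(1,2)
Op 5: place BB@(2,2)
Per-piece attacks for B:
  BN@(1,2): attacks (2,4) (3,3) (0,4) (2,0) (3,1) (0,0)
  BB@(2,2): attacks (3,3) (4,4) (3,1) (4,0) (1,3) (0,4) (1,1) (0,0)
  BK@(4,1): attacks (4,2) (4,0) (3,1) (3,2) (3,0)
B attacks (4,2): yes

Answer: yes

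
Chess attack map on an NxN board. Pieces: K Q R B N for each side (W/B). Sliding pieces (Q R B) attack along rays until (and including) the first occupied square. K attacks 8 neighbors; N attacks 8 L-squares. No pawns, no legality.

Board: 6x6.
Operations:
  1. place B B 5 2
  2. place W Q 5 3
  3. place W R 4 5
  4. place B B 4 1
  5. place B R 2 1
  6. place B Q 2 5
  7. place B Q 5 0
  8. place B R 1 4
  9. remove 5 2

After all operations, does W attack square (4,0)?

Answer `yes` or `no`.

Answer: no

Derivation:
Op 1: place BB@(5,2)
Op 2: place WQ@(5,3)
Op 3: place WR@(4,5)
Op 4: place BB@(4,1)
Op 5: place BR@(2,1)
Op 6: place BQ@(2,5)
Op 7: place BQ@(5,0)
Op 8: place BR@(1,4)
Op 9: remove (5,2)
Per-piece attacks for W:
  WR@(4,5): attacks (4,4) (4,3) (4,2) (4,1) (5,5) (3,5) (2,5) [ray(0,-1) blocked at (4,1); ray(-1,0) blocked at (2,5)]
  WQ@(5,3): attacks (5,4) (5,5) (5,2) (5,1) (5,0) (4,3) (3,3) (2,3) (1,3) (0,3) (4,4) (3,5) (4,2) (3,1) (2,0) [ray(0,-1) blocked at (5,0)]
W attacks (4,0): no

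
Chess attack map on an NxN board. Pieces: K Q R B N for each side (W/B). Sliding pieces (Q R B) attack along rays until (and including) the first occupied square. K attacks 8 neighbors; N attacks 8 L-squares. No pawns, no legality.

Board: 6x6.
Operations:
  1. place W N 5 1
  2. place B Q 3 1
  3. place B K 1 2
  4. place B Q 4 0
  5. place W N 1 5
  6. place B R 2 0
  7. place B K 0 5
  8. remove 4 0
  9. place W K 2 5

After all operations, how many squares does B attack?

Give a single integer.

Op 1: place WN@(5,1)
Op 2: place BQ@(3,1)
Op 3: place BK@(1,2)
Op 4: place BQ@(4,0)
Op 5: place WN@(1,5)
Op 6: place BR@(2,0)
Op 7: place BK@(0,5)
Op 8: remove (4,0)
Op 9: place WK@(2,5)
Per-piece attacks for B:
  BK@(0,5): attacks (0,4) (1,5) (1,4)
  BK@(1,2): attacks (1,3) (1,1) (2,2) (0,2) (2,3) (2,1) (0,3) (0,1)
  BR@(2,0): attacks (2,1) (2,2) (2,3) (2,4) (2,5) (3,0) (4,0) (5,0) (1,0) (0,0) [ray(0,1) blocked at (2,5)]
  BQ@(3,1): attacks (3,2) (3,3) (3,4) (3,5) (3,0) (4,1) (5,1) (2,1) (1,1) (0,1) (4,2) (5,3) (4,0) (2,2) (1,3) (0,4) (2,0) [ray(1,0) blocked at (5,1); ray(-1,-1) blocked at (2,0)]
Union (27 distinct): (0,0) (0,1) (0,2) (0,3) (0,4) (1,0) (1,1) (1,3) (1,4) (1,5) (2,0) (2,1) (2,2) (2,3) (2,4) (2,5) (3,0) (3,2) (3,3) (3,4) (3,5) (4,0) (4,1) (4,2) (5,0) (5,1) (5,3)

Answer: 27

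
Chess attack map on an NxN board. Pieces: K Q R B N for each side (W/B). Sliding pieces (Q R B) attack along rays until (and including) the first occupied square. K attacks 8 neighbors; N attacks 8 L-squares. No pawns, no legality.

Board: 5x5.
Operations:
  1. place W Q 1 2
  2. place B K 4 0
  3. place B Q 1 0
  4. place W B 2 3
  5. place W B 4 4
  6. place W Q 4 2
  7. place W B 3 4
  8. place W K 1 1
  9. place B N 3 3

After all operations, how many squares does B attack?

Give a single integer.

Op 1: place WQ@(1,2)
Op 2: place BK@(4,0)
Op 3: place BQ@(1,0)
Op 4: place WB@(2,3)
Op 5: place WB@(4,4)
Op 6: place WQ@(4,2)
Op 7: place WB@(3,4)
Op 8: place WK@(1,1)
Op 9: place BN@(3,3)
Per-piece attacks for B:
  BQ@(1,0): attacks (1,1) (2,0) (3,0) (4,0) (0,0) (2,1) (3,2) (4,3) (0,1) [ray(0,1) blocked at (1,1); ray(1,0) blocked at (4,0)]
  BN@(3,3): attacks (1,4) (4,1) (2,1) (1,2)
  BK@(4,0): attacks (4,1) (3,0) (3,1)
Union (13 distinct): (0,0) (0,1) (1,1) (1,2) (1,4) (2,0) (2,1) (3,0) (3,1) (3,2) (4,0) (4,1) (4,3)

Answer: 13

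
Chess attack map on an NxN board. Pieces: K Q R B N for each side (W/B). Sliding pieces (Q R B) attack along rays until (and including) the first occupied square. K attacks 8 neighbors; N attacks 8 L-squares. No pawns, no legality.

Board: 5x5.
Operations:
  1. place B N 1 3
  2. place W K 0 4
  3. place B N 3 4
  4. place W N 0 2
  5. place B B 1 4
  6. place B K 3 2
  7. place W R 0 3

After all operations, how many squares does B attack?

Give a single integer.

Op 1: place BN@(1,3)
Op 2: place WK@(0,4)
Op 3: place BN@(3,4)
Op 4: place WN@(0,2)
Op 5: place BB@(1,4)
Op 6: place BK@(3,2)
Op 7: place WR@(0,3)
Per-piece attacks for B:
  BN@(1,3): attacks (3,4) (2,1) (3,2) (0,1)
  BB@(1,4): attacks (2,3) (3,2) (0,3) [ray(1,-1) blocked at (3,2); ray(-1,-1) blocked at (0,3)]
  BK@(3,2): attacks (3,3) (3,1) (4,2) (2,2) (4,3) (4,1) (2,3) (2,1)
  BN@(3,4): attacks (4,2) (2,2) (1,3)
Union (13 distinct): (0,1) (0,3) (1,3) (2,1) (2,2) (2,3) (3,1) (3,2) (3,3) (3,4) (4,1) (4,2) (4,3)

Answer: 13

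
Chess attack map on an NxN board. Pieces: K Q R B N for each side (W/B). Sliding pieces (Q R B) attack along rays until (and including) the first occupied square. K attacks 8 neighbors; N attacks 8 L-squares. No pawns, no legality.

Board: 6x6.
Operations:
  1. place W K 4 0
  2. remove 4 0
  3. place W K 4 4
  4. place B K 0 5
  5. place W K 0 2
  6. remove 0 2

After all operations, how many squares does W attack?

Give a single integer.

Op 1: place WK@(4,0)
Op 2: remove (4,0)
Op 3: place WK@(4,4)
Op 4: place BK@(0,5)
Op 5: place WK@(0,2)
Op 6: remove (0,2)
Per-piece attacks for W:
  WK@(4,4): attacks (4,5) (4,3) (5,4) (3,4) (5,5) (5,3) (3,5) (3,3)
Union (8 distinct): (3,3) (3,4) (3,5) (4,3) (4,5) (5,3) (5,4) (5,5)

Answer: 8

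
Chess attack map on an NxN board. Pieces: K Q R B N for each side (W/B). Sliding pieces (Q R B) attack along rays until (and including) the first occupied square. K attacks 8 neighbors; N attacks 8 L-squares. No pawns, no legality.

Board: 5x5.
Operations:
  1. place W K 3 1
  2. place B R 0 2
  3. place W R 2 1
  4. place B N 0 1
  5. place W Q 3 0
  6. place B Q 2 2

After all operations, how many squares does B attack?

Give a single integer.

Op 1: place WK@(3,1)
Op 2: place BR@(0,2)
Op 3: place WR@(2,1)
Op 4: place BN@(0,1)
Op 5: place WQ@(3,0)
Op 6: place BQ@(2,2)
Per-piece attacks for B:
  BN@(0,1): attacks (1,3) (2,2) (2,0)
  BR@(0,2): attacks (0,3) (0,4) (0,1) (1,2) (2,2) [ray(0,-1) blocked at (0,1); ray(1,0) blocked at (2,2)]
  BQ@(2,2): attacks (2,3) (2,4) (2,1) (3,2) (4,2) (1,2) (0,2) (3,3) (4,4) (3,1) (1,3) (0,4) (1,1) (0,0) [ray(0,-1) blocked at (2,1); ray(-1,0) blocked at (0,2); ray(1,-1) blocked at (3,1)]
Union (18 distinct): (0,0) (0,1) (0,2) (0,3) (0,4) (1,1) (1,2) (1,3) (2,0) (2,1) (2,2) (2,3) (2,4) (3,1) (3,2) (3,3) (4,2) (4,4)

Answer: 18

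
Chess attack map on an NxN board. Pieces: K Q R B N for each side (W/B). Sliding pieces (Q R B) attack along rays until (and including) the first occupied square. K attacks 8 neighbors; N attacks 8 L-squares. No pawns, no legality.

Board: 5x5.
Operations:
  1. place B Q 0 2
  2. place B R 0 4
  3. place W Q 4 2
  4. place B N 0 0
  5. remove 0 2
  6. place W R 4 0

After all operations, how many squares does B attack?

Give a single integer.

Answer: 10

Derivation:
Op 1: place BQ@(0,2)
Op 2: place BR@(0,4)
Op 3: place WQ@(4,2)
Op 4: place BN@(0,0)
Op 5: remove (0,2)
Op 6: place WR@(4,0)
Per-piece attacks for B:
  BN@(0,0): attacks (1,2) (2,1)
  BR@(0,4): attacks (0,3) (0,2) (0,1) (0,0) (1,4) (2,4) (3,4) (4,4) [ray(0,-1) blocked at (0,0)]
Union (10 distinct): (0,0) (0,1) (0,2) (0,3) (1,2) (1,4) (2,1) (2,4) (3,4) (4,4)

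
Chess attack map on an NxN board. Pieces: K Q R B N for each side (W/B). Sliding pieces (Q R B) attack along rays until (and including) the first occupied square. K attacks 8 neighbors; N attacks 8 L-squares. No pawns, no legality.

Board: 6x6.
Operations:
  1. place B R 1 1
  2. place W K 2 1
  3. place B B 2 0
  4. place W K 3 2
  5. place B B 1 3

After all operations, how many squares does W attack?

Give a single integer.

Answer: 14

Derivation:
Op 1: place BR@(1,1)
Op 2: place WK@(2,1)
Op 3: place BB@(2,0)
Op 4: place WK@(3,2)
Op 5: place BB@(1,3)
Per-piece attacks for W:
  WK@(2,1): attacks (2,2) (2,0) (3,1) (1,1) (3,2) (3,0) (1,2) (1,0)
  WK@(3,2): attacks (3,3) (3,1) (4,2) (2,2) (4,3) (4,1) (2,3) (2,1)
Union (14 distinct): (1,0) (1,1) (1,2) (2,0) (2,1) (2,2) (2,3) (3,0) (3,1) (3,2) (3,3) (4,1) (4,2) (4,3)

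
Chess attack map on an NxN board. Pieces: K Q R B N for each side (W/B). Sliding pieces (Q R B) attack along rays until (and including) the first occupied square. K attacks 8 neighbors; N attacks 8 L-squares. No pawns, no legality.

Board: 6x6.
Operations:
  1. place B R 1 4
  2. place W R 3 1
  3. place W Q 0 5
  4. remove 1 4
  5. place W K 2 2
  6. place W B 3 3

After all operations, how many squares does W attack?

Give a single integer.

Answer: 27

Derivation:
Op 1: place BR@(1,4)
Op 2: place WR@(3,1)
Op 3: place WQ@(0,5)
Op 4: remove (1,4)
Op 5: place WK@(2,2)
Op 6: place WB@(3,3)
Per-piece attacks for W:
  WQ@(0,5): attacks (0,4) (0,3) (0,2) (0,1) (0,0) (1,5) (2,5) (3,5) (4,5) (5,5) (1,4) (2,3) (3,2) (4,1) (5,0)
  WK@(2,2): attacks (2,3) (2,1) (3,2) (1,2) (3,3) (3,1) (1,3) (1,1)
  WR@(3,1): attacks (3,2) (3,3) (3,0) (4,1) (5,1) (2,1) (1,1) (0,1) [ray(0,1) blocked at (3,3)]
  WB@(3,3): attacks (4,4) (5,5) (4,2) (5,1) (2,4) (1,5) (2,2) [ray(-1,-1) blocked at (2,2)]
Union (27 distinct): (0,0) (0,1) (0,2) (0,3) (0,4) (1,1) (1,2) (1,3) (1,4) (1,5) (2,1) (2,2) (2,3) (2,4) (2,5) (3,0) (3,1) (3,2) (3,3) (3,5) (4,1) (4,2) (4,4) (4,5) (5,0) (5,1) (5,5)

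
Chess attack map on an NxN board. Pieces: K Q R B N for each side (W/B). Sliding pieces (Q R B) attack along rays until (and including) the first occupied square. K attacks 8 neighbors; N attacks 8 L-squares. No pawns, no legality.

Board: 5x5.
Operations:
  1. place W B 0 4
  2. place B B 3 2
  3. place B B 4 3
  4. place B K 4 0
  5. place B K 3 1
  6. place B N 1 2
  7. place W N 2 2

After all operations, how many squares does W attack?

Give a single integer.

Op 1: place WB@(0,4)
Op 2: place BB@(3,2)
Op 3: place BB@(4,3)
Op 4: place BK@(4,0)
Op 5: place BK@(3,1)
Op 6: place BN@(1,2)
Op 7: place WN@(2,2)
Per-piece attacks for W:
  WB@(0,4): attacks (1,3) (2,2) [ray(1,-1) blocked at (2,2)]
  WN@(2,2): attacks (3,4) (4,3) (1,4) (0,3) (3,0) (4,1) (1,0) (0,1)
Union (10 distinct): (0,1) (0,3) (1,0) (1,3) (1,4) (2,2) (3,0) (3,4) (4,1) (4,3)

Answer: 10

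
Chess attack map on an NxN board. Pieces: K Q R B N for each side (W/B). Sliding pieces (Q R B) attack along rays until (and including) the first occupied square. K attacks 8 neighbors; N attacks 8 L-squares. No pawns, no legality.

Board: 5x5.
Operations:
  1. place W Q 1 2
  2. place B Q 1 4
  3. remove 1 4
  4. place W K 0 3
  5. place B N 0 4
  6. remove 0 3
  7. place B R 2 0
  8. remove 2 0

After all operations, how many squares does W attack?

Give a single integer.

Op 1: place WQ@(1,2)
Op 2: place BQ@(1,4)
Op 3: remove (1,4)
Op 4: place WK@(0,3)
Op 5: place BN@(0,4)
Op 6: remove (0,3)
Op 7: place BR@(2,0)
Op 8: remove (2,0)
Per-piece attacks for W:
  WQ@(1,2): attacks (1,3) (1,4) (1,1) (1,0) (2,2) (3,2) (4,2) (0,2) (2,3) (3,4) (2,1) (3,0) (0,3) (0,1)
Union (14 distinct): (0,1) (0,2) (0,3) (1,0) (1,1) (1,3) (1,4) (2,1) (2,2) (2,3) (3,0) (3,2) (3,4) (4,2)

Answer: 14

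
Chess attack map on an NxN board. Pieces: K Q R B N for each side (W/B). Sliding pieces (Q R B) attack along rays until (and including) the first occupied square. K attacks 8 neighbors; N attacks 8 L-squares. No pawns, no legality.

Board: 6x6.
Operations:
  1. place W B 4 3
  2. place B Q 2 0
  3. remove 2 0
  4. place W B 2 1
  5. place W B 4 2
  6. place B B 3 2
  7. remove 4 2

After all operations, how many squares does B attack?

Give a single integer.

Op 1: place WB@(4,3)
Op 2: place BQ@(2,0)
Op 3: remove (2,0)
Op 4: place WB@(2,1)
Op 5: place WB@(4,2)
Op 6: place BB@(3,2)
Op 7: remove (4,2)
Per-piece attacks for B:
  BB@(3,2): attacks (4,3) (4,1) (5,0) (2,3) (1,4) (0,5) (2,1) [ray(1,1) blocked at (4,3); ray(-1,-1) blocked at (2,1)]
Union (7 distinct): (0,5) (1,4) (2,1) (2,3) (4,1) (4,3) (5,0)

Answer: 7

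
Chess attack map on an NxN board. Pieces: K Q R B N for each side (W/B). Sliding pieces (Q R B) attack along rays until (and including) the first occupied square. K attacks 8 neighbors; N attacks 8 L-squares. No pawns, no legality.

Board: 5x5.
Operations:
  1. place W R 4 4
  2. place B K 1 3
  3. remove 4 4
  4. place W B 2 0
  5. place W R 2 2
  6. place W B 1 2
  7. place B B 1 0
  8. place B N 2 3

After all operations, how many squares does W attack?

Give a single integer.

Answer: 12

Derivation:
Op 1: place WR@(4,4)
Op 2: place BK@(1,3)
Op 3: remove (4,4)
Op 4: place WB@(2,0)
Op 5: place WR@(2,2)
Op 6: place WB@(1,2)
Op 7: place BB@(1,0)
Op 8: place BN@(2,3)
Per-piece attacks for W:
  WB@(1,2): attacks (2,3) (2,1) (3,0) (0,3) (0,1) [ray(1,1) blocked at (2,3)]
  WB@(2,0): attacks (3,1) (4,2) (1,1) (0,2)
  WR@(2,2): attacks (2,3) (2,1) (2,0) (3,2) (4,2) (1,2) [ray(0,1) blocked at (2,3); ray(0,-1) blocked at (2,0); ray(-1,0) blocked at (1,2)]
Union (12 distinct): (0,1) (0,2) (0,3) (1,1) (1,2) (2,0) (2,1) (2,3) (3,0) (3,1) (3,2) (4,2)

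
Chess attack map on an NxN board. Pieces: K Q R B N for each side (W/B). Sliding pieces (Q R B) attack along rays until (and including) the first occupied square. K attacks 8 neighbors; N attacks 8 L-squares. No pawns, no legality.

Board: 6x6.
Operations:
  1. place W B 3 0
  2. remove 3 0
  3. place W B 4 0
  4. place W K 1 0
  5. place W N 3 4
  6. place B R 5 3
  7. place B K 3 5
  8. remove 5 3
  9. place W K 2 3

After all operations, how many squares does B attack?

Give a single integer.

Answer: 5

Derivation:
Op 1: place WB@(3,0)
Op 2: remove (3,0)
Op 3: place WB@(4,0)
Op 4: place WK@(1,0)
Op 5: place WN@(3,4)
Op 6: place BR@(5,3)
Op 7: place BK@(3,5)
Op 8: remove (5,3)
Op 9: place WK@(2,3)
Per-piece attacks for B:
  BK@(3,5): attacks (3,4) (4,5) (2,5) (4,4) (2,4)
Union (5 distinct): (2,4) (2,5) (3,4) (4,4) (4,5)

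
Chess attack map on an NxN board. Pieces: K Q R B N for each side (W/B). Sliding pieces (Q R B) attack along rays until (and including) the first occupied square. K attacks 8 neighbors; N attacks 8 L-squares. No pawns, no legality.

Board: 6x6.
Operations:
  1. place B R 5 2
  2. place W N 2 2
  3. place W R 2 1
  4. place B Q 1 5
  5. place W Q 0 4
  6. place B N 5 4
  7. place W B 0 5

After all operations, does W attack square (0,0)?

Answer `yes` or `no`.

Answer: yes

Derivation:
Op 1: place BR@(5,2)
Op 2: place WN@(2,2)
Op 3: place WR@(2,1)
Op 4: place BQ@(1,5)
Op 5: place WQ@(0,4)
Op 6: place BN@(5,4)
Op 7: place WB@(0,5)
Per-piece attacks for W:
  WQ@(0,4): attacks (0,5) (0,3) (0,2) (0,1) (0,0) (1,4) (2,4) (3,4) (4,4) (5,4) (1,5) (1,3) (2,2) [ray(0,1) blocked at (0,5); ray(1,0) blocked at (5,4); ray(1,1) blocked at (1,5); ray(1,-1) blocked at (2,2)]
  WB@(0,5): attacks (1,4) (2,3) (3,2) (4,1) (5,0)
  WR@(2,1): attacks (2,2) (2,0) (3,1) (4,1) (5,1) (1,1) (0,1) [ray(0,1) blocked at (2,2)]
  WN@(2,2): attacks (3,4) (4,3) (1,4) (0,3) (3,0) (4,1) (1,0) (0,1)
W attacks (0,0): yes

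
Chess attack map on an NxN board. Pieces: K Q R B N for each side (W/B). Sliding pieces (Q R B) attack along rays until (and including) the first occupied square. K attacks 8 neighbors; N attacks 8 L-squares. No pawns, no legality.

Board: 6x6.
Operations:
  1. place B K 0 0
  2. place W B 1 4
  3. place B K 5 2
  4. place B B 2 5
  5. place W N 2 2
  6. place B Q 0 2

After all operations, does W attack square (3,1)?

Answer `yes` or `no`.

Answer: no

Derivation:
Op 1: place BK@(0,0)
Op 2: place WB@(1,4)
Op 3: place BK@(5,2)
Op 4: place BB@(2,5)
Op 5: place WN@(2,2)
Op 6: place BQ@(0,2)
Per-piece attacks for W:
  WB@(1,4): attacks (2,5) (2,3) (3,2) (4,1) (5,0) (0,5) (0,3) [ray(1,1) blocked at (2,5)]
  WN@(2,2): attacks (3,4) (4,3) (1,4) (0,3) (3,0) (4,1) (1,0) (0,1)
W attacks (3,1): no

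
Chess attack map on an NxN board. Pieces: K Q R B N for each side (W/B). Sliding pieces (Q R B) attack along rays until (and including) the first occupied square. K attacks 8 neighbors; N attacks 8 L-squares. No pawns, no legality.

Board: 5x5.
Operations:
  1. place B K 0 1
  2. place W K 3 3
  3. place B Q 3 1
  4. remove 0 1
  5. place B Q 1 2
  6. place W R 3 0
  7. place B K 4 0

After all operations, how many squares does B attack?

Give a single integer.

Op 1: place BK@(0,1)
Op 2: place WK@(3,3)
Op 3: place BQ@(3,1)
Op 4: remove (0,1)
Op 5: place BQ@(1,2)
Op 6: place WR@(3,0)
Op 7: place BK@(4,0)
Per-piece attacks for B:
  BQ@(1,2): attacks (1,3) (1,4) (1,1) (1,0) (2,2) (3,2) (4,2) (0,2) (2,3) (3,4) (2,1) (3,0) (0,3) (0,1) [ray(1,-1) blocked at (3,0)]
  BQ@(3,1): attacks (3,2) (3,3) (3,0) (4,1) (2,1) (1,1) (0,1) (4,2) (4,0) (2,2) (1,3) (0,4) (2,0) [ray(0,1) blocked at (3,3); ray(0,-1) blocked at (3,0); ray(1,-1) blocked at (4,0)]
  BK@(4,0): attacks (4,1) (3,0) (3,1)
Union (20 distinct): (0,1) (0,2) (0,3) (0,4) (1,0) (1,1) (1,3) (1,4) (2,0) (2,1) (2,2) (2,3) (3,0) (3,1) (3,2) (3,3) (3,4) (4,0) (4,1) (4,2)

Answer: 20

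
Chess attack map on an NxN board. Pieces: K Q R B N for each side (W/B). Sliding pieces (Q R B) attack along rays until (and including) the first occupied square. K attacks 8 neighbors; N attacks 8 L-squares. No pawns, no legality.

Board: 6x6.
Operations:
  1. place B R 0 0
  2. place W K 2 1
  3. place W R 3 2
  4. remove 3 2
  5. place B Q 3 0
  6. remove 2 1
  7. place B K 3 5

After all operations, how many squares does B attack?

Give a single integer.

Answer: 24

Derivation:
Op 1: place BR@(0,0)
Op 2: place WK@(2,1)
Op 3: place WR@(3,2)
Op 4: remove (3,2)
Op 5: place BQ@(3,0)
Op 6: remove (2,1)
Op 7: place BK@(3,5)
Per-piece attacks for B:
  BR@(0,0): attacks (0,1) (0,2) (0,3) (0,4) (0,5) (1,0) (2,0) (3,0) [ray(1,0) blocked at (3,0)]
  BQ@(3,0): attacks (3,1) (3,2) (3,3) (3,4) (3,5) (4,0) (5,0) (2,0) (1,0) (0,0) (4,1) (5,2) (2,1) (1,2) (0,3) [ray(0,1) blocked at (3,5); ray(-1,0) blocked at (0,0)]
  BK@(3,5): attacks (3,4) (4,5) (2,5) (4,4) (2,4)
Union (24 distinct): (0,0) (0,1) (0,2) (0,3) (0,4) (0,5) (1,0) (1,2) (2,0) (2,1) (2,4) (2,5) (3,0) (3,1) (3,2) (3,3) (3,4) (3,5) (4,0) (4,1) (4,4) (4,5) (5,0) (5,2)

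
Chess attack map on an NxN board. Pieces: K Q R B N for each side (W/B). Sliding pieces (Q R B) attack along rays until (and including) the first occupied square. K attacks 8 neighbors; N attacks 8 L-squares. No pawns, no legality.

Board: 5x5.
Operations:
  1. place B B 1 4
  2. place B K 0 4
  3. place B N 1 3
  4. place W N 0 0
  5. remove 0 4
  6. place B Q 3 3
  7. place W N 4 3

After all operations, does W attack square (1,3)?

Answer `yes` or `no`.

Op 1: place BB@(1,4)
Op 2: place BK@(0,4)
Op 3: place BN@(1,3)
Op 4: place WN@(0,0)
Op 5: remove (0,4)
Op 6: place BQ@(3,3)
Op 7: place WN@(4,3)
Per-piece attacks for W:
  WN@(0,0): attacks (1,2) (2,1)
  WN@(4,3): attacks (2,4) (3,1) (2,2)
W attacks (1,3): no

Answer: no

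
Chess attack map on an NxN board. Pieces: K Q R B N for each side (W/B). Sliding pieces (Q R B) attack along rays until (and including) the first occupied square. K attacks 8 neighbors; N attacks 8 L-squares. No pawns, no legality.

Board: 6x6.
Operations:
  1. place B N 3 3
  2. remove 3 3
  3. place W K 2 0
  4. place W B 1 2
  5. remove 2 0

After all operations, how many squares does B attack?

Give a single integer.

Answer: 0

Derivation:
Op 1: place BN@(3,3)
Op 2: remove (3,3)
Op 3: place WK@(2,0)
Op 4: place WB@(1,2)
Op 5: remove (2,0)
Per-piece attacks for B:
Union (0 distinct): (none)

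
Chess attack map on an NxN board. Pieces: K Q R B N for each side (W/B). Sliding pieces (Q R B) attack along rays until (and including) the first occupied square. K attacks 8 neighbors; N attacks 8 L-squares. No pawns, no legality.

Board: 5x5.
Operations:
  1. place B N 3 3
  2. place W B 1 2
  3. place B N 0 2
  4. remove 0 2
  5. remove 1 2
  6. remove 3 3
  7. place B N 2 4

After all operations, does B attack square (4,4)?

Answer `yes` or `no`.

Answer: no

Derivation:
Op 1: place BN@(3,3)
Op 2: place WB@(1,2)
Op 3: place BN@(0,2)
Op 4: remove (0,2)
Op 5: remove (1,2)
Op 6: remove (3,3)
Op 7: place BN@(2,4)
Per-piece attacks for B:
  BN@(2,4): attacks (3,2) (4,3) (1,2) (0,3)
B attacks (4,4): no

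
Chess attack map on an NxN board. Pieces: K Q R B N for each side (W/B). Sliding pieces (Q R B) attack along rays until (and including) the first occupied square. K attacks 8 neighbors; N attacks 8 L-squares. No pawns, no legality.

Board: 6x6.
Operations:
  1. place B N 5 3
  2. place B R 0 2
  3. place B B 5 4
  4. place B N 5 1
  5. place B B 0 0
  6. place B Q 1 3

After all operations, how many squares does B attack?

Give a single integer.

Op 1: place BN@(5,3)
Op 2: place BR@(0,2)
Op 3: place BB@(5,4)
Op 4: place BN@(5,1)
Op 5: place BB@(0,0)
Op 6: place BQ@(1,3)
Per-piece attacks for B:
  BB@(0,0): attacks (1,1) (2,2) (3,3) (4,4) (5,5)
  BR@(0,2): attacks (0,3) (0,4) (0,5) (0,1) (0,0) (1,2) (2,2) (3,2) (4,2) (5,2) [ray(0,-1) blocked at (0,0)]
  BQ@(1,3): attacks (1,4) (1,5) (1,2) (1,1) (1,0) (2,3) (3,3) (4,3) (5,3) (0,3) (2,4) (3,5) (2,2) (3,1) (4,0) (0,4) (0,2) [ray(1,0) blocked at (5,3); ray(-1,-1) blocked at (0,2)]
  BN@(5,1): attacks (4,3) (3,2) (3,0)
  BN@(5,3): attacks (4,5) (3,4) (4,1) (3,2)
  BB@(5,4): attacks (4,5) (4,3) (3,2) (2,1) (1,0)
Union (30 distinct): (0,0) (0,1) (0,2) (0,3) (0,4) (0,5) (1,0) (1,1) (1,2) (1,4) (1,5) (2,1) (2,2) (2,3) (2,4) (3,0) (3,1) (3,2) (3,3) (3,4) (3,5) (4,0) (4,1) (4,2) (4,3) (4,4) (4,5) (5,2) (5,3) (5,5)

Answer: 30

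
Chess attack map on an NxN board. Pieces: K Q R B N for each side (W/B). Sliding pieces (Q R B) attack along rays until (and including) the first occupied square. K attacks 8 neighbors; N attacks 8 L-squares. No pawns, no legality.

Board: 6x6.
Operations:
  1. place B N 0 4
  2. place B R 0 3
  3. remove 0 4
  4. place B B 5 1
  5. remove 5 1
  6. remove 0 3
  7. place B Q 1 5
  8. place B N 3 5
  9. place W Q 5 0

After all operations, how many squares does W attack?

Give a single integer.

Answer: 15

Derivation:
Op 1: place BN@(0,4)
Op 2: place BR@(0,3)
Op 3: remove (0,4)
Op 4: place BB@(5,1)
Op 5: remove (5,1)
Op 6: remove (0,3)
Op 7: place BQ@(1,5)
Op 8: place BN@(3,5)
Op 9: place WQ@(5,0)
Per-piece attacks for W:
  WQ@(5,0): attacks (5,1) (5,2) (5,3) (5,4) (5,5) (4,0) (3,0) (2,0) (1,0) (0,0) (4,1) (3,2) (2,3) (1,4) (0,5)
Union (15 distinct): (0,0) (0,5) (1,0) (1,4) (2,0) (2,3) (3,0) (3,2) (4,0) (4,1) (5,1) (5,2) (5,3) (5,4) (5,5)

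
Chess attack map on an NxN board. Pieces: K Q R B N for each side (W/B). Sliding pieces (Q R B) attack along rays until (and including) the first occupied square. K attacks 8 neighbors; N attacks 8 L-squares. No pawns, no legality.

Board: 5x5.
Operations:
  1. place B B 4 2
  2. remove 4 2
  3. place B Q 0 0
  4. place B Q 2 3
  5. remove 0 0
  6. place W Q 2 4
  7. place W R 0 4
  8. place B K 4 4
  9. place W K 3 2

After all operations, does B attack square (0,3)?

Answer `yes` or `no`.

Answer: yes

Derivation:
Op 1: place BB@(4,2)
Op 2: remove (4,2)
Op 3: place BQ@(0,0)
Op 4: place BQ@(2,3)
Op 5: remove (0,0)
Op 6: place WQ@(2,4)
Op 7: place WR@(0,4)
Op 8: place BK@(4,4)
Op 9: place WK@(3,2)
Per-piece attacks for B:
  BQ@(2,3): attacks (2,4) (2,2) (2,1) (2,0) (3,3) (4,3) (1,3) (0,3) (3,4) (3,2) (1,4) (1,2) (0,1) [ray(0,1) blocked at (2,4); ray(1,-1) blocked at (3,2)]
  BK@(4,4): attacks (4,3) (3,4) (3,3)
B attacks (0,3): yes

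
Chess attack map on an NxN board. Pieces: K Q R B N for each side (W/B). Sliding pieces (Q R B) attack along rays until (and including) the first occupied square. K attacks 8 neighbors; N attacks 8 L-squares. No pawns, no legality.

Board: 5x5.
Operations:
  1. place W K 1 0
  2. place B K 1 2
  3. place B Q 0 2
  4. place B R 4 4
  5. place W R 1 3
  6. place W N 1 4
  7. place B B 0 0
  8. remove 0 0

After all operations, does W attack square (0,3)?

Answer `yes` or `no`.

Op 1: place WK@(1,0)
Op 2: place BK@(1,2)
Op 3: place BQ@(0,2)
Op 4: place BR@(4,4)
Op 5: place WR@(1,3)
Op 6: place WN@(1,4)
Op 7: place BB@(0,0)
Op 8: remove (0,0)
Per-piece attacks for W:
  WK@(1,0): attacks (1,1) (2,0) (0,0) (2,1) (0,1)
  WR@(1,3): attacks (1,4) (1,2) (2,3) (3,3) (4,3) (0,3) [ray(0,1) blocked at (1,4); ray(0,-1) blocked at (1,2)]
  WN@(1,4): attacks (2,2) (3,3) (0,2)
W attacks (0,3): yes

Answer: yes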